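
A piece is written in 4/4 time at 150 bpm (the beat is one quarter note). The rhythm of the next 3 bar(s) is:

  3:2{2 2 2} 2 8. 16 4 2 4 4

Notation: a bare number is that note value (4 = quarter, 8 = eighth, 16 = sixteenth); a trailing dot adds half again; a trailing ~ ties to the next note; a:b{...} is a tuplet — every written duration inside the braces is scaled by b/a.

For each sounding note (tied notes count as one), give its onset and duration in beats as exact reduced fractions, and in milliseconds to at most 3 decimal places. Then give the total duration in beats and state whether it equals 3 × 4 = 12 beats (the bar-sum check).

1) 0.0ms=0b +533.333ms=4/3b
2) 533.333ms=4/3b +533.333ms=4/3b
3) 1066.667ms=8/3b +533.333ms=4/3b
4) 1600.0ms=4b +800.0ms=2b
5) 2400.0ms=6b +300.0ms=3/4b
6) 2700.0ms=27/4b +100.0ms=1/4b
7) 2800.0ms=7b +400.0ms=1b
8) 3200.0ms=8b +800.0ms=2b
9) 4000.0ms=10b +400.0ms=1b
10) 4400.0ms=11b +400.0ms=1b
Σ=12b of 12 (150bpm 4/4) — PASS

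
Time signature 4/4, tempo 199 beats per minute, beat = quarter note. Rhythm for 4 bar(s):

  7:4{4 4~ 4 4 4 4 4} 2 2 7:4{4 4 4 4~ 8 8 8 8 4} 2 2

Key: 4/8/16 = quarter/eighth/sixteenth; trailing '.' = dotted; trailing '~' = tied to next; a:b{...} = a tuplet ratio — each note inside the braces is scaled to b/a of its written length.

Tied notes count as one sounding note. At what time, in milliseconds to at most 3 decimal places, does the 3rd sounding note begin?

1. 0.0ms @ 0 + 172.29ms (4/7)
2. 172.29ms @ 4/7 + 344.58ms (8/7)
3. 516.87ms @ 12/7 + 172.29ms (4/7)
4. 689.16ms @ 16/7 + 172.29ms (4/7)
5. 861.45ms @ 20/7 + 172.29ms (4/7)
6. 1033.74ms @ 24/7 + 172.29ms (4/7)
7. 1206.03ms @ 4 + 603.015ms (2)
8. 1809.045ms @ 6 + 603.015ms (2)
9. 2412.06ms @ 8 + 172.29ms (4/7)
10. 2584.35ms @ 60/7 + 172.29ms (4/7)
11. 2756.64ms @ 64/7 + 172.29ms (4/7)
12. 2928.93ms @ 68/7 + 258.435ms (6/7)
13. 3187.365ms @ 74/7 + 86.145ms (2/7)
14. 3273.51ms @ 76/7 + 86.145ms (2/7)
15. 3359.655ms @ 78/7 + 86.145ms (2/7)
16. 3445.8ms @ 80/7 + 172.29ms (4/7)
17. 3618.09ms @ 12 + 603.015ms (2)
18. 4221.106ms @ 14 + 603.015ms (2)

note 3 onset = 12/7b = 516.87ms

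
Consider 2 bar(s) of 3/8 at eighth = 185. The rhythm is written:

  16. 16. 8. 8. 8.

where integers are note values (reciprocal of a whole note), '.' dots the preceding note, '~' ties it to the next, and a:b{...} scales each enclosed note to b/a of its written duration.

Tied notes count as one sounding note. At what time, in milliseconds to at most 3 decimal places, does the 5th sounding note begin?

note 5 onset = 9/2b = 1459.459ms

1. 0.0ms @ 0 + 243.243ms (3/4)
2. 243.243ms @ 3/4 + 243.243ms (3/4)
3. 486.486ms @ 3/2 + 486.486ms (3/2)
4. 972.973ms @ 3 + 486.486ms (3/2)
5. 1459.459ms @ 9/2 + 486.486ms (3/2)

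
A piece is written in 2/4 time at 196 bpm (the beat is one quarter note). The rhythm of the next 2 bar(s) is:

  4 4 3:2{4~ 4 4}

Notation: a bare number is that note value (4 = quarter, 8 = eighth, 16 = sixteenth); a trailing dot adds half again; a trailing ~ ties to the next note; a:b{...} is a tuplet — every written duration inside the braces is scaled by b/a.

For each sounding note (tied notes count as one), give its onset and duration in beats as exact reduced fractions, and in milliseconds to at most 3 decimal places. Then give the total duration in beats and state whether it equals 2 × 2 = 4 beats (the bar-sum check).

1) 0.0ms=0b +306.122ms=1b
2) 306.122ms=1b +306.122ms=1b
3) 612.245ms=2b +408.163ms=4/3b
4) 1020.408ms=10/3b +204.082ms=2/3b
Σ=4b of 4 (196bpm 2/4) — PASS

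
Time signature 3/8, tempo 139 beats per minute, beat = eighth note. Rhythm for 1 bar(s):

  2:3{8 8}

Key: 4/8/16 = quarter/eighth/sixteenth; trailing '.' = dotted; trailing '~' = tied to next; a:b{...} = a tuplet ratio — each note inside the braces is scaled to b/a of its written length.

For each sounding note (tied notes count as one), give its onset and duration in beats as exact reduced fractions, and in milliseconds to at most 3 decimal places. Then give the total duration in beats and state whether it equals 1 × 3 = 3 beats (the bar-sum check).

1) 0.0ms=0b +647.482ms=3/2b
2) 647.482ms=3/2b +647.482ms=3/2b
Σ=3b of 3 (139bpm 3/8) — PASS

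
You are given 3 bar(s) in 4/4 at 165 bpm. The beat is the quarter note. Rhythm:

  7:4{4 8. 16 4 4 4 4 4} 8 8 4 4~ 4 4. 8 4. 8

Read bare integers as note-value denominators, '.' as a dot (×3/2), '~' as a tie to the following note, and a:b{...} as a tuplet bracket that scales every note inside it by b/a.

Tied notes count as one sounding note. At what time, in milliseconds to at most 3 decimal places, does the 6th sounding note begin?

note 6 onset = 16/7b = 831.169ms

1. 0.0ms @ 0 + 207.792ms (4/7)
2. 207.792ms @ 4/7 + 155.844ms (3/7)
3. 363.636ms @ 1 + 51.948ms (1/7)
4. 415.584ms @ 8/7 + 207.792ms (4/7)
5. 623.377ms @ 12/7 + 207.792ms (4/7)
6. 831.169ms @ 16/7 + 207.792ms (4/7)
7. 1038.961ms @ 20/7 + 207.792ms (4/7)
8. 1246.753ms @ 24/7 + 207.792ms (4/7)
9. 1454.545ms @ 4 + 181.818ms (1/2)
10. 1636.364ms @ 9/2 + 181.818ms (1/2)
11. 1818.182ms @ 5 + 363.636ms (1)
12. 2181.818ms @ 6 + 727.273ms (2)
13. 2909.091ms @ 8 + 545.455ms (3/2)
14. 3454.545ms @ 19/2 + 181.818ms (1/2)
15. 3636.364ms @ 10 + 545.455ms (3/2)
16. 4181.818ms @ 23/2 + 181.818ms (1/2)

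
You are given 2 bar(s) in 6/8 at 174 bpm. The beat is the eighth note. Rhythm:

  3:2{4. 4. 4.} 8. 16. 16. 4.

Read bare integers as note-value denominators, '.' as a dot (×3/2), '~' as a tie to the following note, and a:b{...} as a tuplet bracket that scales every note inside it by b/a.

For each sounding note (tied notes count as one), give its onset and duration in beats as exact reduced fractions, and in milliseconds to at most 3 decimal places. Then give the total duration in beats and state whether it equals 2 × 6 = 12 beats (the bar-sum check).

1) 0.0ms=0b +689.655ms=2b
2) 689.655ms=2b +689.655ms=2b
3) 1379.31ms=4b +689.655ms=2b
4) 2068.966ms=6b +517.241ms=3/2b
5) 2586.207ms=15/2b +258.621ms=3/4b
6) 2844.828ms=33/4b +258.621ms=3/4b
7) 3103.448ms=9b +1034.483ms=3b
Σ=12b of 12 (174bpm 6/8) — PASS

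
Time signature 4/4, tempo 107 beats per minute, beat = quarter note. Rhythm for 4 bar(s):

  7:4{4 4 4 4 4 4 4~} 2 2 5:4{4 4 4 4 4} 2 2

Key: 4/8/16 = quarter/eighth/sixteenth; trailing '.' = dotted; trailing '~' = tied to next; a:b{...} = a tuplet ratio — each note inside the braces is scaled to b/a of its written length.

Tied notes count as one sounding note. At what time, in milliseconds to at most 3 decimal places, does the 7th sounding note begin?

note 7 onset = 24/7b = 1922.563ms

1. 0.0ms @ 0 + 320.427ms (4/7)
2. 320.427ms @ 4/7 + 320.427ms (4/7)
3. 640.854ms @ 8/7 + 320.427ms (4/7)
4. 961.282ms @ 12/7 + 320.427ms (4/7)
5. 1281.709ms @ 16/7 + 320.427ms (4/7)
6. 1602.136ms @ 20/7 + 320.427ms (4/7)
7. 1922.563ms @ 24/7 + 1441.923ms (18/7)
8. 3364.486ms @ 6 + 1121.495ms (2)
9. 4485.981ms @ 8 + 448.598ms (4/5)
10. 4934.579ms @ 44/5 + 448.598ms (4/5)
11. 5383.178ms @ 48/5 + 448.598ms (4/5)
12. 5831.776ms @ 52/5 + 448.598ms (4/5)
13. 6280.374ms @ 56/5 + 448.598ms (4/5)
14. 6728.972ms @ 12 + 1121.495ms (2)
15. 7850.467ms @ 14 + 1121.495ms (2)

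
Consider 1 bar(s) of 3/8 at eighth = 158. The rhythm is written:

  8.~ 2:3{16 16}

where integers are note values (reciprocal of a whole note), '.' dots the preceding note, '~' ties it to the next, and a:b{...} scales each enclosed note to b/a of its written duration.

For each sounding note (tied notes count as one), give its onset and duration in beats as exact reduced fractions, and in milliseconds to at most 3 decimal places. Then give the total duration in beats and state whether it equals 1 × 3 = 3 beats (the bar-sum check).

1) 0.0ms=0b +854.43ms=9/4b
2) 854.43ms=9/4b +284.81ms=3/4b
Σ=3b of 3 (158bpm 3/8) — PASS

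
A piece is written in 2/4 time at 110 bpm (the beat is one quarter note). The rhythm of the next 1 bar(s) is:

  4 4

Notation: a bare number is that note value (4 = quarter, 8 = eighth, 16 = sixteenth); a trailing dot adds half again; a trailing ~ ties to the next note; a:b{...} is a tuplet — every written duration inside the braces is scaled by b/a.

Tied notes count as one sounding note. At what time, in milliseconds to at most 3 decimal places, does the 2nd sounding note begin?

1. 0.0ms @ 0 + 545.455ms (1)
2. 545.455ms @ 1 + 545.455ms (1)

note 2 onset = 1b = 545.455ms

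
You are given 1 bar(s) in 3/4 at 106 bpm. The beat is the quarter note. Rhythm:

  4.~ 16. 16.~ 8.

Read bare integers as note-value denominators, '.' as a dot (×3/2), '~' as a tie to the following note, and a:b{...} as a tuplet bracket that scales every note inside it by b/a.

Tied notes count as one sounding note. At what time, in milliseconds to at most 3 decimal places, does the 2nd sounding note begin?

1. 0.0ms @ 0 + 1061.321ms (15/8)
2. 1061.321ms @ 15/8 + 636.792ms (9/8)

note 2 onset = 15/8b = 1061.321ms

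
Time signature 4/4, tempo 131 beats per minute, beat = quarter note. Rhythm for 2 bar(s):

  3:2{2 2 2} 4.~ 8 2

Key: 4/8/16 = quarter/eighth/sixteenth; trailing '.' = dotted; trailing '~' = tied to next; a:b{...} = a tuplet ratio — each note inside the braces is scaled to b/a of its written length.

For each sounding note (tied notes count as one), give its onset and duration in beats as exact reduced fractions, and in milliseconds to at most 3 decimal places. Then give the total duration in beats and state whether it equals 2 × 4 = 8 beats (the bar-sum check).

1) 0.0ms=0b +610.687ms=4/3b
2) 610.687ms=4/3b +610.687ms=4/3b
3) 1221.374ms=8/3b +610.687ms=4/3b
4) 1832.061ms=4b +916.031ms=2b
5) 2748.092ms=6b +916.031ms=2b
Σ=8b of 8 (131bpm 4/4) — PASS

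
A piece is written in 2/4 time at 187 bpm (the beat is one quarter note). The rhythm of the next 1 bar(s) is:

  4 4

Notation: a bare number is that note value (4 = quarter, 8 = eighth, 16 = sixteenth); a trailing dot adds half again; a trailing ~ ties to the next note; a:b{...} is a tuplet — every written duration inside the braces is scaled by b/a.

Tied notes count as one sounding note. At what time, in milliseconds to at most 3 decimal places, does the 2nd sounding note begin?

1. 0.0ms @ 0 + 320.856ms (1)
2. 320.856ms @ 1 + 320.856ms (1)

note 2 onset = 1b = 320.856ms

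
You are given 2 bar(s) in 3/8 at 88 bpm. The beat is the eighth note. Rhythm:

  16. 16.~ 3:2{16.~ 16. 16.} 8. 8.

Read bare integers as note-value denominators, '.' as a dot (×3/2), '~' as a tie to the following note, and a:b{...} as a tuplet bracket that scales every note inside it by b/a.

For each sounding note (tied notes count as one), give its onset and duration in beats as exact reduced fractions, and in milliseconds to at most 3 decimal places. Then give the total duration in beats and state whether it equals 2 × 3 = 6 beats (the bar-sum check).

1) 0.0ms=0b +511.364ms=3/4b
2) 511.364ms=3/4b +1193.182ms=7/4b
3) 1704.545ms=5/2b +340.909ms=1/2b
4) 2045.455ms=3b +1022.727ms=3/2b
5) 3068.182ms=9/2b +1022.727ms=3/2b
Σ=6b of 6 (88bpm 3/8) — PASS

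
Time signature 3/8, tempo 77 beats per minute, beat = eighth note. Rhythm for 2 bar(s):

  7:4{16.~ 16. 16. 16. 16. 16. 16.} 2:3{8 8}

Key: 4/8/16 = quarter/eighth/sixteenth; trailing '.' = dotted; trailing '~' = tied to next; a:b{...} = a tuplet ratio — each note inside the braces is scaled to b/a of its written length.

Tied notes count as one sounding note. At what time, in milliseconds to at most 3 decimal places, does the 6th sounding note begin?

1. 0.0ms @ 0 + 667.904ms (6/7)
2. 667.904ms @ 6/7 + 333.952ms (3/7)
3. 1001.855ms @ 9/7 + 333.952ms (3/7)
4. 1335.807ms @ 12/7 + 333.952ms (3/7)
5. 1669.759ms @ 15/7 + 333.952ms (3/7)
6. 2003.711ms @ 18/7 + 333.952ms (3/7)
7. 2337.662ms @ 3 + 1168.831ms (3/2)
8. 3506.494ms @ 9/2 + 1168.831ms (3/2)

note 6 onset = 18/7b = 2003.711ms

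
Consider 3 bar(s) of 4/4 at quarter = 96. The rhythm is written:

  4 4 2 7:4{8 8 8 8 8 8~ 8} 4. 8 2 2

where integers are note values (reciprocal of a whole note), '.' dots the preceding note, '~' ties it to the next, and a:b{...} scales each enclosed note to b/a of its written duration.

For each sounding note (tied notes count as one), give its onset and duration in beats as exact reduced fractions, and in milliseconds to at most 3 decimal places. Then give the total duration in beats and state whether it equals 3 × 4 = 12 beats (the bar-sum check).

1) 0.0ms=0b +625.0ms=1b
2) 625.0ms=1b +625.0ms=1b
3) 1250.0ms=2b +1250.0ms=2b
4) 2500.0ms=4b +178.571ms=2/7b
5) 2678.571ms=30/7b +178.571ms=2/7b
6) 2857.143ms=32/7b +178.571ms=2/7b
7) 3035.714ms=34/7b +178.571ms=2/7b
8) 3214.286ms=36/7b +178.571ms=2/7b
9) 3392.857ms=38/7b +357.143ms=4/7b
10) 3750.0ms=6b +937.5ms=3/2b
11) 4687.5ms=15/2b +312.5ms=1/2b
12) 5000.0ms=8b +1250.0ms=2b
13) 6250.0ms=10b +1250.0ms=2b
Σ=12b of 12 (96bpm 4/4) — PASS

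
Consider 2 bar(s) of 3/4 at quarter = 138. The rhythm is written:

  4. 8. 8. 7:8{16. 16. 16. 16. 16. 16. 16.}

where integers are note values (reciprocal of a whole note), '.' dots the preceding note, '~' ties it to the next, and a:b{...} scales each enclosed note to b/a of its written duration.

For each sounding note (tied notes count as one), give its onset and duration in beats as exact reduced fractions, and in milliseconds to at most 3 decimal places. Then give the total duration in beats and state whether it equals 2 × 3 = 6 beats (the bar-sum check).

1) 0.0ms=0b +652.174ms=3/2b
2) 652.174ms=3/2b +326.087ms=3/4b
3) 978.261ms=9/4b +326.087ms=3/4b
4) 1304.348ms=3b +186.335ms=3/7b
5) 1490.683ms=24/7b +186.335ms=3/7b
6) 1677.019ms=27/7b +186.335ms=3/7b
7) 1863.354ms=30/7b +186.335ms=3/7b
8) 2049.689ms=33/7b +186.335ms=3/7b
9) 2236.025ms=36/7b +186.335ms=3/7b
10) 2422.36ms=39/7b +186.335ms=3/7b
Σ=6b of 6 (138bpm 3/4) — PASS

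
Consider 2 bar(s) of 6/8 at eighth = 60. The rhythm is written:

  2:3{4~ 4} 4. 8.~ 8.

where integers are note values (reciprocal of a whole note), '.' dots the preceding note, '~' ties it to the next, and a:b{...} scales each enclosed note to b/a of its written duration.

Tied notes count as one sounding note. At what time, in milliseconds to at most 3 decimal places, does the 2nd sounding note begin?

1. 0.0ms @ 0 + 6000.0ms (6)
2. 6000.0ms @ 6 + 3000.0ms (3)
3. 9000.0ms @ 9 + 3000.0ms (3)

note 2 onset = 6b = 6000.0ms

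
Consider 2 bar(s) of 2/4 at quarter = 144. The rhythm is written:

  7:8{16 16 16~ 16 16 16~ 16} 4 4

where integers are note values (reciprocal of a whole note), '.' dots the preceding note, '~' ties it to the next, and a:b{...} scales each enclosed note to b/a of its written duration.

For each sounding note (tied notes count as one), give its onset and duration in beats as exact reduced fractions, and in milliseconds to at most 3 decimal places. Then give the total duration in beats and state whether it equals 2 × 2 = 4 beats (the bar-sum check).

1) 0.0ms=0b +119.048ms=2/7b
2) 119.048ms=2/7b +119.048ms=2/7b
3) 238.095ms=4/7b +238.095ms=4/7b
4) 476.19ms=8/7b +119.048ms=2/7b
5) 595.238ms=10/7b +238.095ms=4/7b
6) 833.333ms=2b +416.667ms=1b
7) 1250.0ms=3b +416.667ms=1b
Σ=4b of 4 (144bpm 2/4) — PASS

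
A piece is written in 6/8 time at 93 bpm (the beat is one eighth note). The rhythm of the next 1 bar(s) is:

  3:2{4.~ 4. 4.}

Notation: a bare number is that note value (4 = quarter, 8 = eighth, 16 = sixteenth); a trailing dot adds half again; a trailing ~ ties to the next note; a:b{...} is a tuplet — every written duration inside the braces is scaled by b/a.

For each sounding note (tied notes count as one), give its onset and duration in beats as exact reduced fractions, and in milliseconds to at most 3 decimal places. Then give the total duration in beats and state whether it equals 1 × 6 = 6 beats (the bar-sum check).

1) 0.0ms=0b +2580.645ms=4b
2) 2580.645ms=4b +1290.323ms=2b
Σ=6b of 6 (93bpm 6/8) — PASS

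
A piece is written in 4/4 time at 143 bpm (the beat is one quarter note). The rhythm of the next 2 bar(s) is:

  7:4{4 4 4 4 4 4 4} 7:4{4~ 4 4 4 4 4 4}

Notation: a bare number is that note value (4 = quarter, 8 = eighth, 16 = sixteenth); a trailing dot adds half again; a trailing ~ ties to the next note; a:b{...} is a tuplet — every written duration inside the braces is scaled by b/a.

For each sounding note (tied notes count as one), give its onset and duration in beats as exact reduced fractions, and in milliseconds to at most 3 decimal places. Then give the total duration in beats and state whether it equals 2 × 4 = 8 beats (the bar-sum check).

1) 0.0ms=0b +239.76ms=4/7b
2) 239.76ms=4/7b +239.76ms=4/7b
3) 479.52ms=8/7b +239.76ms=4/7b
4) 719.281ms=12/7b +239.76ms=4/7b
5) 959.041ms=16/7b +239.76ms=4/7b
6) 1198.801ms=20/7b +239.76ms=4/7b
7) 1438.561ms=24/7b +239.76ms=4/7b
8) 1678.322ms=4b +479.52ms=8/7b
9) 2157.842ms=36/7b +239.76ms=4/7b
10) 2397.602ms=40/7b +239.76ms=4/7b
11) 2637.363ms=44/7b +239.76ms=4/7b
12) 2877.123ms=48/7b +239.76ms=4/7b
13) 3116.883ms=52/7b +239.76ms=4/7b
Σ=8b of 8 (143bpm 4/4) — PASS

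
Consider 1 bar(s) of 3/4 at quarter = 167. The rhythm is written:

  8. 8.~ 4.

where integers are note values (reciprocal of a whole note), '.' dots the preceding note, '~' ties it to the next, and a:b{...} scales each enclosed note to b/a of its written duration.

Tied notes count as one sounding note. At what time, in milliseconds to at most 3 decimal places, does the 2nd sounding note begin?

note 2 onset = 3/4b = 269.461ms

1. 0.0ms @ 0 + 269.461ms (3/4)
2. 269.461ms @ 3/4 + 808.383ms (9/4)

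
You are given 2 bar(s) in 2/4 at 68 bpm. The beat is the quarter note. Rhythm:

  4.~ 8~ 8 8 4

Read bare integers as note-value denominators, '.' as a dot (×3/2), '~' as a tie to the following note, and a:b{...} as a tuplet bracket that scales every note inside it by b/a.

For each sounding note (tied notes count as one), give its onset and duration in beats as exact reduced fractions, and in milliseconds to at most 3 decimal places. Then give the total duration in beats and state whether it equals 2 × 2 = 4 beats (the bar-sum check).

1) 0.0ms=0b +2205.882ms=5/2b
2) 2205.882ms=5/2b +441.176ms=1/2b
3) 2647.059ms=3b +882.353ms=1b
Σ=4b of 4 (68bpm 2/4) — PASS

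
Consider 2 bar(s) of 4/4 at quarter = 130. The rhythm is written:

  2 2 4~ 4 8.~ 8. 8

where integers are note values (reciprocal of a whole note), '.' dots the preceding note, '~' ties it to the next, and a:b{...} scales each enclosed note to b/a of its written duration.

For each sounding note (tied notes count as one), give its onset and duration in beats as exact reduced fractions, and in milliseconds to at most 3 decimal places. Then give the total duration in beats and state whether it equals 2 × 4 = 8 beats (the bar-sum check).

1) 0.0ms=0b +923.077ms=2b
2) 923.077ms=2b +923.077ms=2b
3) 1846.154ms=4b +923.077ms=2b
4) 2769.231ms=6b +692.308ms=3/2b
5) 3461.538ms=15/2b +230.769ms=1/2b
Σ=8b of 8 (130bpm 4/4) — PASS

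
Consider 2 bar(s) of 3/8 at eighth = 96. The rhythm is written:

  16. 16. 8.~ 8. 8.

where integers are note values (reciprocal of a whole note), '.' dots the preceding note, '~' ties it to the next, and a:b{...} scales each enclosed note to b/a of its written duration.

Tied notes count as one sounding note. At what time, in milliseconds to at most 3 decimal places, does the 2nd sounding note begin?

1. 0.0ms @ 0 + 468.75ms (3/4)
2. 468.75ms @ 3/4 + 468.75ms (3/4)
3. 937.5ms @ 3/2 + 1875.0ms (3)
4. 2812.5ms @ 9/2 + 937.5ms (3/2)

note 2 onset = 3/4b = 468.75ms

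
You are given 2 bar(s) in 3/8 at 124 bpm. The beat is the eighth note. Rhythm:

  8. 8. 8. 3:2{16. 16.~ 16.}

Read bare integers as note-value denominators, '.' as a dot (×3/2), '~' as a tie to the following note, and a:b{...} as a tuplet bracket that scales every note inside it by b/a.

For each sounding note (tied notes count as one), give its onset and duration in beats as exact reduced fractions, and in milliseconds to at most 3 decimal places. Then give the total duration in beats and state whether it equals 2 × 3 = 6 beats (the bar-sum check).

1) 0.0ms=0b +725.806ms=3/2b
2) 725.806ms=3/2b +725.806ms=3/2b
3) 1451.613ms=3b +725.806ms=3/2b
4) 2177.419ms=9/2b +241.935ms=1/2b
5) 2419.355ms=5b +483.871ms=1b
Σ=6b of 6 (124bpm 3/8) — PASS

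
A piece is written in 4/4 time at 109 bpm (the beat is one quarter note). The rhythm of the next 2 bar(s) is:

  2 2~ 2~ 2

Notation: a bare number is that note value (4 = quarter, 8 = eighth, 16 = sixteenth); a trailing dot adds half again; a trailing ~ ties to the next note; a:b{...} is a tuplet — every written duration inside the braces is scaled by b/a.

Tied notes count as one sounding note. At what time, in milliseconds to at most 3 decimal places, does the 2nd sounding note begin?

1. 0.0ms @ 0 + 1100.917ms (2)
2. 1100.917ms @ 2 + 3302.752ms (6)

note 2 onset = 2b = 1100.917ms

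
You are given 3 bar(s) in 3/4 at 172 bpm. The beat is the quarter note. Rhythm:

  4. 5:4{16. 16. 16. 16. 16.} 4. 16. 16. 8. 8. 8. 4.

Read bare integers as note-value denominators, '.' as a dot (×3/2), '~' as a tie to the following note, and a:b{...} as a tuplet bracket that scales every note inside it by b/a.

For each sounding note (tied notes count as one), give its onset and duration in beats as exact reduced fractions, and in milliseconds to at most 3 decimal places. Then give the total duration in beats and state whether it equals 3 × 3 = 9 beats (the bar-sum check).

1) 0.0ms=0b +523.256ms=3/2b
2) 523.256ms=3/2b +104.651ms=3/10b
3) 627.907ms=9/5b +104.651ms=3/10b
4) 732.558ms=21/10b +104.651ms=3/10b
5) 837.209ms=12/5b +104.651ms=3/10b
6) 941.86ms=27/10b +104.651ms=3/10b
7) 1046.512ms=3b +523.256ms=3/2b
8) 1569.767ms=9/2b +130.814ms=3/8b
9) 1700.581ms=39/8b +130.814ms=3/8b
10) 1831.395ms=21/4b +261.628ms=3/4b
11) 2093.023ms=6b +261.628ms=3/4b
12) 2354.651ms=27/4b +261.628ms=3/4b
13) 2616.279ms=15/2b +523.256ms=3/2b
Σ=9b of 9 (172bpm 3/4) — PASS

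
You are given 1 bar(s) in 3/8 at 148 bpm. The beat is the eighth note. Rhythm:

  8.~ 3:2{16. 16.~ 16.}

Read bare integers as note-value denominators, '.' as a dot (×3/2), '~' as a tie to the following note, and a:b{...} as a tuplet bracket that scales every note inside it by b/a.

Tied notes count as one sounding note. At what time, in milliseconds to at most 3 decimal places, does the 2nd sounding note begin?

note 2 onset = 2b = 810.811ms

1. 0.0ms @ 0 + 810.811ms (2)
2. 810.811ms @ 2 + 405.405ms (1)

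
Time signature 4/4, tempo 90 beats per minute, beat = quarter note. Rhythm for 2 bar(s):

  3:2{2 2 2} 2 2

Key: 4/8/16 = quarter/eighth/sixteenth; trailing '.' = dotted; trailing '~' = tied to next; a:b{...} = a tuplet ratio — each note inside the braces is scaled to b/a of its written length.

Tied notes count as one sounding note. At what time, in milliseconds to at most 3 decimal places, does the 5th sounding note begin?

note 5 onset = 6b = 4000.0ms

1. 0.0ms @ 0 + 888.889ms (4/3)
2. 888.889ms @ 4/3 + 888.889ms (4/3)
3. 1777.778ms @ 8/3 + 888.889ms (4/3)
4. 2666.667ms @ 4 + 1333.333ms (2)
5. 4000.0ms @ 6 + 1333.333ms (2)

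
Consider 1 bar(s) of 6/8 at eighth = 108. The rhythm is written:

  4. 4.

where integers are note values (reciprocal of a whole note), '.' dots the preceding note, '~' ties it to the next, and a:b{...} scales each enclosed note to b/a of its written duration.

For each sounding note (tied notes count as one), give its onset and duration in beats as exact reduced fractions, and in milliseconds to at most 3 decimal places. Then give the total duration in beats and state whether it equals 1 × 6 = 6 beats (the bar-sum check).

1) 0.0ms=0b +1666.667ms=3b
2) 1666.667ms=3b +1666.667ms=3b
Σ=6b of 6 (108bpm 6/8) — PASS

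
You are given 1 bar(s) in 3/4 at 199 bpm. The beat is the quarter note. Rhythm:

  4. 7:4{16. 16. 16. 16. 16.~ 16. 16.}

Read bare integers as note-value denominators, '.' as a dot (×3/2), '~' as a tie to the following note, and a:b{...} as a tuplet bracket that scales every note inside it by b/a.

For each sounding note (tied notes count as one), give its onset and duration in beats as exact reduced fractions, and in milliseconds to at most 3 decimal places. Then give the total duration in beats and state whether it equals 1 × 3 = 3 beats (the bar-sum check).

1) 0.0ms=0b +452.261ms=3/2b
2) 452.261ms=3/2b +64.609ms=3/14b
3) 516.87ms=12/7b +64.609ms=3/14b
4) 581.479ms=27/14b +64.609ms=3/14b
5) 646.088ms=15/7b +64.609ms=3/14b
6) 710.696ms=33/14b +129.218ms=3/7b
7) 839.914ms=39/14b +64.609ms=3/14b
Σ=3b of 3 (199bpm 3/4) — PASS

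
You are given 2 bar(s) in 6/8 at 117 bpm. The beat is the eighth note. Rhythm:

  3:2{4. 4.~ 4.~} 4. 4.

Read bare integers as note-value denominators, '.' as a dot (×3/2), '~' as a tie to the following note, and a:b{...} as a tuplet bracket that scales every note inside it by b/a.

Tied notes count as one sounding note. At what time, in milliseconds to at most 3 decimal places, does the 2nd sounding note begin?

note 2 onset = 2b = 1025.641ms

1. 0.0ms @ 0 + 1025.641ms (2)
2. 1025.641ms @ 2 + 3589.744ms (7)
3. 4615.385ms @ 9 + 1538.462ms (3)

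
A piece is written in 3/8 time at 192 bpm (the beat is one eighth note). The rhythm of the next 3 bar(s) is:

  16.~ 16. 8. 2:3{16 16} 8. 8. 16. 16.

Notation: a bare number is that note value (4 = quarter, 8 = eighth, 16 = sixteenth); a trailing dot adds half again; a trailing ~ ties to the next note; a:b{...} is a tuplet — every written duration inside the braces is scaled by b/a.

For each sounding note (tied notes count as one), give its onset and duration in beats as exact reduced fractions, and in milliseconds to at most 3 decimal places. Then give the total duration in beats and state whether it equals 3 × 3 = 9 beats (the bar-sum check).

1) 0.0ms=0b +468.75ms=3/2b
2) 468.75ms=3/2b +468.75ms=3/2b
3) 937.5ms=3b +234.375ms=3/4b
4) 1171.875ms=15/4b +234.375ms=3/4b
5) 1406.25ms=9/2b +468.75ms=3/2b
6) 1875.0ms=6b +468.75ms=3/2b
7) 2343.75ms=15/2b +234.375ms=3/4b
8) 2578.125ms=33/4b +234.375ms=3/4b
Σ=9b of 9 (192bpm 3/8) — PASS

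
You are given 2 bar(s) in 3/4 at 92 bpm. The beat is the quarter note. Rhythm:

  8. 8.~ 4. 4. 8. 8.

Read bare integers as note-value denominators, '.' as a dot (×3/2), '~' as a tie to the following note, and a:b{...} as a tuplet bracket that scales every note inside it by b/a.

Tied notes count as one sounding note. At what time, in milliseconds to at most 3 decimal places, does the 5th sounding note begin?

1. 0.0ms @ 0 + 489.13ms (3/4)
2. 489.13ms @ 3/4 + 1467.391ms (9/4)
3. 1956.522ms @ 3 + 978.261ms (3/2)
4. 2934.783ms @ 9/2 + 489.13ms (3/4)
5. 3423.913ms @ 21/4 + 489.13ms (3/4)

note 5 onset = 21/4b = 3423.913ms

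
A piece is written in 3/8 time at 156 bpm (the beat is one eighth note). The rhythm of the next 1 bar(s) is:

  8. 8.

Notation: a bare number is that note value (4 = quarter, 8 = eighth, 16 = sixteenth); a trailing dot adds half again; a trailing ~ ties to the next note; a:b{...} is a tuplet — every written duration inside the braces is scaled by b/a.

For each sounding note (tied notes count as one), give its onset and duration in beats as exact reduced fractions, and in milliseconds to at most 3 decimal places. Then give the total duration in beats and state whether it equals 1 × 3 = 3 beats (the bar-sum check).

1) 0.0ms=0b +576.923ms=3/2b
2) 576.923ms=3/2b +576.923ms=3/2b
Σ=3b of 3 (156bpm 3/8) — PASS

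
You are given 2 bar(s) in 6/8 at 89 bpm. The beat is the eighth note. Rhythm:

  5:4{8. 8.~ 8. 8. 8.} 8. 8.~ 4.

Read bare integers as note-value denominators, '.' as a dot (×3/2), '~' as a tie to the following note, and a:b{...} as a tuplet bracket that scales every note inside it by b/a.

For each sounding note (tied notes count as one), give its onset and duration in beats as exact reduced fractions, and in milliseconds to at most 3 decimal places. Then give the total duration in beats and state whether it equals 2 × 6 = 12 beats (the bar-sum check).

1) 0.0ms=0b +808.989ms=6/5b
2) 808.989ms=6/5b +1617.978ms=12/5b
3) 2426.966ms=18/5b +808.989ms=6/5b
4) 3235.955ms=24/5b +808.989ms=6/5b
5) 4044.944ms=6b +1011.236ms=3/2b
6) 5056.18ms=15/2b +3033.708ms=9/2b
Σ=12b of 12 (89bpm 6/8) — PASS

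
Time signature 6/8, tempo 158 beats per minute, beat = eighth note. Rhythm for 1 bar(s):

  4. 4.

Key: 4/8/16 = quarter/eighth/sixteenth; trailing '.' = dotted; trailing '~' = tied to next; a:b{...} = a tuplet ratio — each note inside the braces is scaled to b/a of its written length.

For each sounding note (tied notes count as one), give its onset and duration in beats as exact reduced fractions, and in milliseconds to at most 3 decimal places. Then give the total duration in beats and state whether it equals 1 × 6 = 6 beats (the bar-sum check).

1) 0.0ms=0b +1139.241ms=3b
2) 1139.241ms=3b +1139.241ms=3b
Σ=6b of 6 (158bpm 6/8) — PASS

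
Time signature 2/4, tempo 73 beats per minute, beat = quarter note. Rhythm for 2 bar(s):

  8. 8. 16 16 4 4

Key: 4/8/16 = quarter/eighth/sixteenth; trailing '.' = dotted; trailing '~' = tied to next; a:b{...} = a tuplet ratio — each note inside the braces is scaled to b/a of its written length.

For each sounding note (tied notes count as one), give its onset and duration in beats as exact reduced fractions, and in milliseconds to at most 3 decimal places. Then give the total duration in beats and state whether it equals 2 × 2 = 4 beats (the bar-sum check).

1) 0.0ms=0b +616.438ms=3/4b
2) 616.438ms=3/4b +616.438ms=3/4b
3) 1232.877ms=3/2b +205.479ms=1/4b
4) 1438.356ms=7/4b +205.479ms=1/4b
5) 1643.836ms=2b +821.918ms=1b
6) 2465.753ms=3b +821.918ms=1b
Σ=4b of 4 (73bpm 2/4) — PASS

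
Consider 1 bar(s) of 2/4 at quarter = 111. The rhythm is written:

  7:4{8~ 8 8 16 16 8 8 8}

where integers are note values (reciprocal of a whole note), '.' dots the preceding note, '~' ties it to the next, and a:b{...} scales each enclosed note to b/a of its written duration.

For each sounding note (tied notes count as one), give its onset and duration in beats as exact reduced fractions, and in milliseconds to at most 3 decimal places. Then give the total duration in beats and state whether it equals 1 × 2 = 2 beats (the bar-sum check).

1) 0.0ms=0b +308.88ms=4/7b
2) 308.88ms=4/7b +154.44ms=2/7b
3) 463.32ms=6/7b +77.22ms=1/7b
4) 540.541ms=1b +77.22ms=1/7b
5) 617.761ms=8/7b +154.44ms=2/7b
6) 772.201ms=10/7b +154.44ms=2/7b
7) 926.641ms=12/7b +154.44ms=2/7b
Σ=2b of 2 (111bpm 2/4) — PASS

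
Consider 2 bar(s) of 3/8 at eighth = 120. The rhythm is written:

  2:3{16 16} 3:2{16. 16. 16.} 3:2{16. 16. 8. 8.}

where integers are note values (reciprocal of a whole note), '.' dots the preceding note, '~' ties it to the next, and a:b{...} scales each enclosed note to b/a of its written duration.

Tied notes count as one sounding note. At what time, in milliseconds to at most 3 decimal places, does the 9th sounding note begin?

1. 0.0ms @ 0 + 375.0ms (3/4)
2. 375.0ms @ 3/4 + 375.0ms (3/4)
3. 750.0ms @ 3/2 + 250.0ms (1/2)
4. 1000.0ms @ 2 + 250.0ms (1/2)
5. 1250.0ms @ 5/2 + 250.0ms (1/2)
6. 1500.0ms @ 3 + 250.0ms (1/2)
7. 1750.0ms @ 7/2 + 250.0ms (1/2)
8. 2000.0ms @ 4 + 500.0ms (1)
9. 2500.0ms @ 5 + 500.0ms (1)

note 9 onset = 5b = 2500.0ms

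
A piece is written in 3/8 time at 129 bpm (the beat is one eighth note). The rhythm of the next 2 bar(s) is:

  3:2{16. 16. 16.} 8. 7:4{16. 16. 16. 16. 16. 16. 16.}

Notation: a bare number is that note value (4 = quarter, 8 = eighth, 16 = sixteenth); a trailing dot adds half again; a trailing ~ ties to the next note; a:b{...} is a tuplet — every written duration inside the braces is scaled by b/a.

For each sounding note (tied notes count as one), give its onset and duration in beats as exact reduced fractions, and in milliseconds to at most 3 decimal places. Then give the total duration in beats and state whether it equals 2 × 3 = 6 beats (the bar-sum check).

1) 0.0ms=0b +232.558ms=1/2b
2) 232.558ms=1/2b +232.558ms=1/2b
3) 465.116ms=1b +232.558ms=1/2b
4) 697.674ms=3/2b +697.674ms=3/2b
5) 1395.349ms=3b +199.336ms=3/7b
6) 1594.684ms=24/7b +199.336ms=3/7b
7) 1794.02ms=27/7b +199.336ms=3/7b
8) 1993.355ms=30/7b +199.336ms=3/7b
9) 2192.691ms=33/7b +199.336ms=3/7b
10) 2392.027ms=36/7b +199.336ms=3/7b
11) 2591.362ms=39/7b +199.336ms=3/7b
Σ=6b of 6 (129bpm 3/8) — PASS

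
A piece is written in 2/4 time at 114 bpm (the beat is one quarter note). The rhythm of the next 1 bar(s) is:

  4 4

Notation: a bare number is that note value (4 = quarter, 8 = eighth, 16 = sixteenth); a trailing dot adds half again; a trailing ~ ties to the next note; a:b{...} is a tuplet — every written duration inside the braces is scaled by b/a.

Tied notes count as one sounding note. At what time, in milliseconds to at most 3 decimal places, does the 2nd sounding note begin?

1. 0.0ms @ 0 + 526.316ms (1)
2. 526.316ms @ 1 + 526.316ms (1)

note 2 onset = 1b = 526.316ms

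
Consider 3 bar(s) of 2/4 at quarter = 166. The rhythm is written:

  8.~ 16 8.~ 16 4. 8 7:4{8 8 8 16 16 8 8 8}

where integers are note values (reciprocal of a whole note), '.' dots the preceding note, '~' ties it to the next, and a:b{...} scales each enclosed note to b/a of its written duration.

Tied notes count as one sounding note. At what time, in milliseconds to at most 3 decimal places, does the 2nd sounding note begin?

1. 0.0ms @ 0 + 361.446ms (1)
2. 361.446ms @ 1 + 361.446ms (1)
3. 722.892ms @ 2 + 542.169ms (3/2)
4. 1265.06ms @ 7/2 + 180.723ms (1/2)
5. 1445.783ms @ 4 + 103.27ms (2/7)
6. 1549.053ms @ 30/7 + 103.27ms (2/7)
7. 1652.324ms @ 32/7 + 103.27ms (2/7)
8. 1755.594ms @ 34/7 + 51.635ms (1/7)
9. 1807.229ms @ 5 + 51.635ms (1/7)
10. 1858.864ms @ 36/7 + 103.27ms (2/7)
11. 1962.134ms @ 38/7 + 103.27ms (2/7)
12. 2065.404ms @ 40/7 + 103.27ms (2/7)

note 2 onset = 1b = 361.446ms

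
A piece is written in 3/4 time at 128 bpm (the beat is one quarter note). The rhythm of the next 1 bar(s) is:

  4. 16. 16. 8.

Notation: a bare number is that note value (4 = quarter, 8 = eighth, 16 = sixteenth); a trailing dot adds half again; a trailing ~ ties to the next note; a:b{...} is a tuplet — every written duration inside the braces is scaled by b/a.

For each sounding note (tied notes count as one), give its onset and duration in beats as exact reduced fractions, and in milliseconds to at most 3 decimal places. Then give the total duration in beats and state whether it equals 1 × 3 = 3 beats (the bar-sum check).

1) 0.0ms=0b +703.125ms=3/2b
2) 703.125ms=3/2b +175.781ms=3/8b
3) 878.906ms=15/8b +175.781ms=3/8b
4) 1054.688ms=9/4b +351.562ms=3/4b
Σ=3b of 3 (128bpm 3/4) — PASS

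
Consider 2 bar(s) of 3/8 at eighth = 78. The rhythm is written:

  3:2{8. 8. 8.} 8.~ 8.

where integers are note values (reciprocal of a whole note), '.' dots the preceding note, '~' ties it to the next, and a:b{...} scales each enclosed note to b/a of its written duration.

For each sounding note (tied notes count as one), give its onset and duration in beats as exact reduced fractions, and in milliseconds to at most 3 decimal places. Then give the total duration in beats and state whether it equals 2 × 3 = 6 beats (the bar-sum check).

1) 0.0ms=0b +769.231ms=1b
2) 769.231ms=1b +769.231ms=1b
3) 1538.462ms=2b +769.231ms=1b
4) 2307.692ms=3b +2307.692ms=3b
Σ=6b of 6 (78bpm 3/8) — PASS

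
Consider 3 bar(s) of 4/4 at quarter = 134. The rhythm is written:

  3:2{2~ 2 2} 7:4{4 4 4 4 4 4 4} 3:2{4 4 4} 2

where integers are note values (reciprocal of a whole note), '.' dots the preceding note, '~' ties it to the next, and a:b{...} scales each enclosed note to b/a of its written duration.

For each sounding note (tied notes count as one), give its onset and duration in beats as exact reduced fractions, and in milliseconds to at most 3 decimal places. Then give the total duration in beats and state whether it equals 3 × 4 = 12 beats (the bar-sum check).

1) 0.0ms=0b +1194.03ms=8/3b
2) 1194.03ms=8/3b +597.015ms=4/3b
3) 1791.045ms=4b +255.864ms=4/7b
4) 2046.908ms=32/7b +255.864ms=4/7b
5) 2302.772ms=36/7b +255.864ms=4/7b
6) 2558.635ms=40/7b +255.864ms=4/7b
7) 2814.499ms=44/7b +255.864ms=4/7b
8) 3070.362ms=48/7b +255.864ms=4/7b
9) 3326.226ms=52/7b +255.864ms=4/7b
10) 3582.09ms=8b +298.507ms=2/3b
11) 3880.597ms=26/3b +298.507ms=2/3b
12) 4179.104ms=28/3b +298.507ms=2/3b
13) 4477.612ms=10b +895.522ms=2b
Σ=12b of 12 (134bpm 4/4) — PASS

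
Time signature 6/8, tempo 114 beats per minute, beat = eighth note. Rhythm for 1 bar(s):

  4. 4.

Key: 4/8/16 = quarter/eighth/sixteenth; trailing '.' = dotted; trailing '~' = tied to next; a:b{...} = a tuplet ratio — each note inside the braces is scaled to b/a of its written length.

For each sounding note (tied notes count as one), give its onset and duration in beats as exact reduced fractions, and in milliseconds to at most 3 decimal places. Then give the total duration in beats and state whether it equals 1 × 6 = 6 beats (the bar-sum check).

1) 0.0ms=0b +1578.947ms=3b
2) 1578.947ms=3b +1578.947ms=3b
Σ=6b of 6 (114bpm 6/8) — PASS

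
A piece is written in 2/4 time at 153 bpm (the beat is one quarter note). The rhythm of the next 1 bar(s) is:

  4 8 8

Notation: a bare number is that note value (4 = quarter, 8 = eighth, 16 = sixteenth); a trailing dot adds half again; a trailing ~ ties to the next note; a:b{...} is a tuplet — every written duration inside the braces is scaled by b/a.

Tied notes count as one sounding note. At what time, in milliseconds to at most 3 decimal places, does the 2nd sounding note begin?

1. 0.0ms @ 0 + 392.157ms (1)
2. 392.157ms @ 1 + 196.078ms (1/2)
3. 588.235ms @ 3/2 + 196.078ms (1/2)

note 2 onset = 1b = 392.157ms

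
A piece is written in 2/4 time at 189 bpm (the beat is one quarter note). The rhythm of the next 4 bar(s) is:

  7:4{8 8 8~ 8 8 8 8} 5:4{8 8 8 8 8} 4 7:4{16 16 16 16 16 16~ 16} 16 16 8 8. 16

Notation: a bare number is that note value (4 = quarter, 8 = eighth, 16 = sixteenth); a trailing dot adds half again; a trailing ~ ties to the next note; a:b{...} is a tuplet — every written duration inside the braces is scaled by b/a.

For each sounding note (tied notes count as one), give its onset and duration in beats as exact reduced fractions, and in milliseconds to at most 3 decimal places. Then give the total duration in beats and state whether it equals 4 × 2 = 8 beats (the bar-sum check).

1) 0.0ms=0b +90.703ms=2/7b
2) 90.703ms=2/7b +90.703ms=2/7b
3) 181.406ms=4/7b +181.406ms=4/7b
4) 362.812ms=8/7b +90.703ms=2/7b
5) 453.515ms=10/7b +90.703ms=2/7b
6) 544.218ms=12/7b +90.703ms=2/7b
7) 634.921ms=2b +126.984ms=2/5b
8) 761.905ms=12/5b +126.984ms=2/5b
9) 888.889ms=14/5b +126.984ms=2/5b
10) 1015.873ms=16/5b +126.984ms=2/5b
11) 1142.857ms=18/5b +126.984ms=2/5b
12) 1269.841ms=4b +317.46ms=1b
13) 1587.302ms=5b +45.351ms=1/7b
14) 1632.653ms=36/7b +45.351ms=1/7b
15) 1678.005ms=37/7b +45.351ms=1/7b
16) 1723.356ms=38/7b +45.351ms=1/7b
17) 1768.707ms=39/7b +45.351ms=1/7b
18) 1814.059ms=40/7b +90.703ms=2/7b
19) 1904.762ms=6b +79.365ms=1/4b
20) 1984.127ms=25/4b +79.365ms=1/4b
21) 2063.492ms=13/2b +158.73ms=1/2b
22) 2222.222ms=7b +238.095ms=3/4b
23) 2460.317ms=31/4b +79.365ms=1/4b
Σ=8b of 8 (189bpm 2/4) — PASS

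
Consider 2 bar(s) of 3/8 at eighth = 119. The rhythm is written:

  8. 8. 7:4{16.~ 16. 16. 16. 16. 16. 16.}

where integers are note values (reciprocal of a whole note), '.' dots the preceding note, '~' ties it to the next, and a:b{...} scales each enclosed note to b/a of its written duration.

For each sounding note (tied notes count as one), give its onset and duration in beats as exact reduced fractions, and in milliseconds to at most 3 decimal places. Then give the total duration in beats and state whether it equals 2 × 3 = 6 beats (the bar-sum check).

1) 0.0ms=0b +756.303ms=3/2b
2) 756.303ms=3/2b +756.303ms=3/2b
3) 1512.605ms=3b +432.173ms=6/7b
4) 1944.778ms=27/7b +216.086ms=3/7b
5) 2160.864ms=30/7b +216.086ms=3/7b
6) 2376.951ms=33/7b +216.086ms=3/7b
7) 2593.037ms=36/7b +216.086ms=3/7b
8) 2809.124ms=39/7b +216.086ms=3/7b
Σ=6b of 6 (119bpm 3/8) — PASS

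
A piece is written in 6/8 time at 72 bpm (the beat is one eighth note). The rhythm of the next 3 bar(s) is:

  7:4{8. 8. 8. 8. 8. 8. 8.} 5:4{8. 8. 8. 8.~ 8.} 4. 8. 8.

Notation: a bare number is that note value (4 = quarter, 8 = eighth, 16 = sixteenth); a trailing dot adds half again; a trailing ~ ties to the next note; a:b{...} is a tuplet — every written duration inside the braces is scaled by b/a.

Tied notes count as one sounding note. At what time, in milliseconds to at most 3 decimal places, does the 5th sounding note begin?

note 5 onset = 24/7b = 2857.143ms

1. 0.0ms @ 0 + 714.286ms (6/7)
2. 714.286ms @ 6/7 + 714.286ms (6/7)
3. 1428.571ms @ 12/7 + 714.286ms (6/7)
4. 2142.857ms @ 18/7 + 714.286ms (6/7)
5. 2857.143ms @ 24/7 + 714.286ms (6/7)
6. 3571.429ms @ 30/7 + 714.286ms (6/7)
7. 4285.714ms @ 36/7 + 714.286ms (6/7)
8. 5000.0ms @ 6 + 1000.0ms (6/5)
9. 6000.0ms @ 36/5 + 1000.0ms (6/5)
10. 7000.0ms @ 42/5 + 1000.0ms (6/5)
11. 8000.0ms @ 48/5 + 2000.0ms (12/5)
12. 10000.0ms @ 12 + 2500.0ms (3)
13. 12500.0ms @ 15 + 1250.0ms (3/2)
14. 13750.0ms @ 33/2 + 1250.0ms (3/2)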